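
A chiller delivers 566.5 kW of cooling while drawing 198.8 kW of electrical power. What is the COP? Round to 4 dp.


COP = 566.5 / 198.8 = 2.8496

2.8496


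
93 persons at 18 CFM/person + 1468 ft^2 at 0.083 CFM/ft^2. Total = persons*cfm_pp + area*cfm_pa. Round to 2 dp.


Total = 93*18 + 1468*0.083 = 1795.84 CFM

1795.84 CFM


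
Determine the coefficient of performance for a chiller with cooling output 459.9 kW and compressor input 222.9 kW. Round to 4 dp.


COP = 459.9 / 222.9 = 2.0633

2.0633


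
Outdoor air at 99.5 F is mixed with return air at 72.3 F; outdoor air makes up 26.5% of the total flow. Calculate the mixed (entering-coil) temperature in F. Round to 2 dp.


T_mix = 72.3 + (26.5/100)*(99.5-72.3) = 79.51 F

79.51 F


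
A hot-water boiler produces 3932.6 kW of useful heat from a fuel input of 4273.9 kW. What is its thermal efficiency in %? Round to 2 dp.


eta = (3932.6/4273.9)*100 = 92.01 %

92.01 %


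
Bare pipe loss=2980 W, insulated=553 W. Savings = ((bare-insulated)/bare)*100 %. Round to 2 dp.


Savings = ((2980-553)/2980)*100 = 81.44 %

81.44 %


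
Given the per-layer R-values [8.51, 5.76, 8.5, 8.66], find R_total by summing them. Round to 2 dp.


R_total = 8.51 + 5.76 + 8.5 + 8.66 = 31.43

31.43


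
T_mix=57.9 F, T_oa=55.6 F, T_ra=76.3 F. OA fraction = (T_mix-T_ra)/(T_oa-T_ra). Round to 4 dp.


frac = (57.9 - 76.3) / (55.6 - 76.3) = 0.8889

0.8889


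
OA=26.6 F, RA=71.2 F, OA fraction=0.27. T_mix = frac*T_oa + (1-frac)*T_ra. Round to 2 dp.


T_mix = 0.27*26.6 + 0.73*71.2 = 59.16 F

59.16 F


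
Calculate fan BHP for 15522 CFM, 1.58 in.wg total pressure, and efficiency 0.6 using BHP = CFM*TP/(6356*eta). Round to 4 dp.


BHP = 15522 * 1.58 / (6356 * 0.6) = 6.4309 hp

6.4309 hp


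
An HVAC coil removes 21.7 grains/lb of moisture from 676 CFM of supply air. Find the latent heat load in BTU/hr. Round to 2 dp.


Q = 0.68 * 676 * 21.7 = 9975.06 BTU/hr

9975.06 BTU/hr


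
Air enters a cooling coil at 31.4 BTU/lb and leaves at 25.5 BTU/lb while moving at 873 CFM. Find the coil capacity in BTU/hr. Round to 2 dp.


Q = 4.5 * 873 * (31.4 - 25.5) = 23178.15 BTU/hr

23178.15 BTU/hr


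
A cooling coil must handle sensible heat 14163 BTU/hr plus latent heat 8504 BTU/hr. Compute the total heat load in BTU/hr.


Qt = 14163 + 8504 = 22667 BTU/hr

22667 BTU/hr


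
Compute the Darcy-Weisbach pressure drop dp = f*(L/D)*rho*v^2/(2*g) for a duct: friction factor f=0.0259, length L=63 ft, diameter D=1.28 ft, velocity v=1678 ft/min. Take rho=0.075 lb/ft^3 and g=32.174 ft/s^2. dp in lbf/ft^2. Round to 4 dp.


v_fps = 1678/60 = 27.9667 ft/s
dp = 0.0259*(63/1.28)*0.075*27.9667^2/(2*32.174) = 1.1621 lbf/ft^2

1.1621 lbf/ft^2


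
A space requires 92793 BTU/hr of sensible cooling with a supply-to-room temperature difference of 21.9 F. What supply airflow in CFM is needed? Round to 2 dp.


CFM = 92793 / (1.08 * 21.9) = 3923.26

3923.26 CFM


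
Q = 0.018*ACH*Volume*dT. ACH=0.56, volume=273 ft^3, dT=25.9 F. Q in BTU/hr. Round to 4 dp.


Q = 0.018 * 0.56 * 273 * 25.9 = 71.2727 BTU/hr

71.2727 BTU/hr


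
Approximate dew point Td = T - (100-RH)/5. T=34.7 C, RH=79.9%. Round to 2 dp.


Td = 34.7 - (100-79.9)/5 = 30.68 C

30.68 C


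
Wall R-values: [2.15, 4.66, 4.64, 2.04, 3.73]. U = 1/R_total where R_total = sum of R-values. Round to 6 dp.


R_total = 2.15 + 4.66 + 4.64 + 2.04 + 3.73 = 17.22
U = 1/17.22 = 0.058072

0.058072


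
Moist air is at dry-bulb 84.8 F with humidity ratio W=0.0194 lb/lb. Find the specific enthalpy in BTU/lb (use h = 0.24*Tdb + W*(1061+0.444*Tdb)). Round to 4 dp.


h = 0.24*84.8 + 0.0194*(1061+0.444*84.8) = 41.6658 BTU/lb

41.6658 BTU/lb


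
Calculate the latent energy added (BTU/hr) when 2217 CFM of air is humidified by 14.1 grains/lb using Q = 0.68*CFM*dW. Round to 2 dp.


Q = 0.68 * 2217 * 14.1 = 21256.60 BTU/hr

21256.60 BTU/hr


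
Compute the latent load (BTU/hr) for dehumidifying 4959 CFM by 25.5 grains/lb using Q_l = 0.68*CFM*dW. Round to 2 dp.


Q = 0.68 * 4959 * 25.5 = 85989.06 BTU/hr

85989.06 BTU/hr


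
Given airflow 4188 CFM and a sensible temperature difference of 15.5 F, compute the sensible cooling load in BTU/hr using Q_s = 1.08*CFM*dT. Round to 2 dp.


Q = 1.08 * 4188 * 15.5 = 70107.12 BTU/hr

70107.12 BTU/hr


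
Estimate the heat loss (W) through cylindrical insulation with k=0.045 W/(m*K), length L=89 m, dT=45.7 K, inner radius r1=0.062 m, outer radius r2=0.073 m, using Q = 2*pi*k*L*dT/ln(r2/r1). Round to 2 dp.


Q = 2*pi*0.045*89*45.7/ln(0.073/0.062) = 7041.19 W

7041.19 W


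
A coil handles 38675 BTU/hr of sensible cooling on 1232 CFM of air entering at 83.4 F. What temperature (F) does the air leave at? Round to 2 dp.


dT = 38675/(1.08*1232) = 29.0667
T_leave = 83.4 - 29.0667 = 54.33 F

54.33 F


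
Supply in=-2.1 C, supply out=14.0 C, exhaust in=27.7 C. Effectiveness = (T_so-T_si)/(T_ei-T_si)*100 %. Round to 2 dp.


eff = (14.0-(-2.1))/(27.7-(-2.1))*100 = 54.03 %

54.03 %


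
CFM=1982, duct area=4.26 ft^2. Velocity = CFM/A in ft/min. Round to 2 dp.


V = 1982 / 4.26 = 465.26 ft/min

465.26 ft/min


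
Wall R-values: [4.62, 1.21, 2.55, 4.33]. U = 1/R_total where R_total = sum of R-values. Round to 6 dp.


R_total = 4.62 + 1.21 + 2.55 + 4.33 = 12.71
U = 1/12.71 = 0.078678

0.078678


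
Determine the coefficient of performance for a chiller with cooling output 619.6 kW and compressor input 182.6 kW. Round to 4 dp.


COP = 619.6 / 182.6 = 3.3932

3.3932


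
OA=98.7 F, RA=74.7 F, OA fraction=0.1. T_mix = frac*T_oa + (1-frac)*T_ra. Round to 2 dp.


T_mix = 0.1*98.7 + 0.9*74.7 = 77.10 F

77.10 F


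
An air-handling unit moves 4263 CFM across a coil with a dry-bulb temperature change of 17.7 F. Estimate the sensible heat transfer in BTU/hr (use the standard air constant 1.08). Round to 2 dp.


Q = 1.08 * 4263 * 17.7 = 81491.51 BTU/hr

81491.51 BTU/hr


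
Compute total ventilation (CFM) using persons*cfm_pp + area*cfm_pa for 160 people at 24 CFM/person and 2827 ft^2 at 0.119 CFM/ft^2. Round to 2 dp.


Total = 160*24 + 2827*0.119 = 4176.41 CFM

4176.41 CFM


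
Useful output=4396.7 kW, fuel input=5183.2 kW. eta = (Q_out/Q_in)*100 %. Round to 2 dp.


eta = (4396.7/5183.2)*100 = 84.83 %

84.83 %


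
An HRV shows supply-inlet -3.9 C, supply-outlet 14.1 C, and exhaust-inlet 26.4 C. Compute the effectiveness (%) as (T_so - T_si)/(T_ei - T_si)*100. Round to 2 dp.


eff = (14.1-(-3.9))/(26.4-(-3.9))*100 = 59.41 %

59.41 %


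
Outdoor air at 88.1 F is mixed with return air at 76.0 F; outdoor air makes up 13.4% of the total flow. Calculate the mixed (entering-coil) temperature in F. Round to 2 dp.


T_mix = 76.0 + (13.4/100)*(88.1-76.0) = 77.62 F

77.62 F


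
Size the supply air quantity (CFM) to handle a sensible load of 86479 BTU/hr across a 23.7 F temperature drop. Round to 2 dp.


CFM = 86479 / (1.08 * 23.7) = 3378.61

3378.61 CFM


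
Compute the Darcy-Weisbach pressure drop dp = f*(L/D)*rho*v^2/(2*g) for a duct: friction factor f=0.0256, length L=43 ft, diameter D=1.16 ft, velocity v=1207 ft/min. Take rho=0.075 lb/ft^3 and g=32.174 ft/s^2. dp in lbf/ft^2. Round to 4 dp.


v_fps = 1207/60 = 20.1167 ft/s
dp = 0.0256*(43/1.16)*0.075*20.1167^2/(2*32.174) = 0.4476 lbf/ft^2

0.4476 lbf/ft^2


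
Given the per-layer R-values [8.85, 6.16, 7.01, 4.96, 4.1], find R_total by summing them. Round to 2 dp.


R_total = 8.85 + 6.16 + 7.01 + 4.96 + 4.1 = 31.08

31.08


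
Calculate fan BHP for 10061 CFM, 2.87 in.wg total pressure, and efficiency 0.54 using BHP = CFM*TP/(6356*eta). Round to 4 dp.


BHP = 10061 * 2.87 / (6356 * 0.54) = 8.4129 hp

8.4129 hp


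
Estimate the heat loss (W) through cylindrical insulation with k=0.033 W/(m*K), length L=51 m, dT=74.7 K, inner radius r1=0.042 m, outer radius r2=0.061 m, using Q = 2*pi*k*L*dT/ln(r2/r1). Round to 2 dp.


Q = 2*pi*0.033*51*74.7/ln(0.061/0.042) = 2116.60 W

2116.60 W


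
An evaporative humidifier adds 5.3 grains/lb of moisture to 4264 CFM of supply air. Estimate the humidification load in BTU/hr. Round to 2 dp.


Q = 0.68 * 4264 * 5.3 = 15367.46 BTU/hr

15367.46 BTU/hr


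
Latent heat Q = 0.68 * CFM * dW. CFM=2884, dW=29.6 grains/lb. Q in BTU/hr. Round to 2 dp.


Q = 0.68 * 2884 * 29.6 = 58049.15 BTU/hr

58049.15 BTU/hr


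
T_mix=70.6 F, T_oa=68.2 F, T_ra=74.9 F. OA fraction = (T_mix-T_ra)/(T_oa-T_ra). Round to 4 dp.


frac = (70.6 - 74.9) / (68.2 - 74.9) = 0.6418

0.6418


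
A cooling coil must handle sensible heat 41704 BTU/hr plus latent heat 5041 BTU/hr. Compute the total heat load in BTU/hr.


Qt = 41704 + 5041 = 46745 BTU/hr

46745 BTU/hr


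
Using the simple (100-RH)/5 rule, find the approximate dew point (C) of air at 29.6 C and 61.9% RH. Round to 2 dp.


Td = 29.6 - (100-61.9)/5 = 21.98 C

21.98 C


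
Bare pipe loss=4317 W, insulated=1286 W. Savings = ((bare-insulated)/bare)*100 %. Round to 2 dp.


Savings = ((4317-1286)/4317)*100 = 70.21 %

70.21 %


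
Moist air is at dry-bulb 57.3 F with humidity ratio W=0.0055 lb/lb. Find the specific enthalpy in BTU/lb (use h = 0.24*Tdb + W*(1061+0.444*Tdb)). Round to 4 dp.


h = 0.24*57.3 + 0.0055*(1061+0.444*57.3) = 19.7274 BTU/lb

19.7274 BTU/lb


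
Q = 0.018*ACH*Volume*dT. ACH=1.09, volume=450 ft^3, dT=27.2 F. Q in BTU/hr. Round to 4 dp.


Q = 0.018 * 1.09 * 450 * 27.2 = 240.1488 BTU/hr

240.1488 BTU/hr


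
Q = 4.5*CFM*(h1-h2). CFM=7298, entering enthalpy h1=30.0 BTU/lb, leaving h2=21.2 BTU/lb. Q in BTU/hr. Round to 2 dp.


Q = 4.5 * 7298 * (30.0 - 21.2) = 289000.80 BTU/hr

289000.80 BTU/hr


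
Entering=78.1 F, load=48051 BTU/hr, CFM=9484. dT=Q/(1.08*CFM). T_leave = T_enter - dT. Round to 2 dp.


dT = 48051/(1.08*9484) = 4.6912
T_leave = 78.1 - 4.6912 = 73.41 F

73.41 F


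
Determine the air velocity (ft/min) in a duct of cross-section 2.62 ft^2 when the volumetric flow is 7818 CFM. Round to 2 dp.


V = 7818 / 2.62 = 2983.97 ft/min

2983.97 ft/min


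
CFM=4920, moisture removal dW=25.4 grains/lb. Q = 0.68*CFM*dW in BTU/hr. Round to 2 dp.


Q = 0.68 * 4920 * 25.4 = 84978.24 BTU/hr

84978.24 BTU/hr


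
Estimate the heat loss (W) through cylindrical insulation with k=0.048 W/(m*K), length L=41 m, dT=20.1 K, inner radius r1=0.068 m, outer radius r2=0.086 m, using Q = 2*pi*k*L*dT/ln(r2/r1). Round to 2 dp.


Q = 2*pi*0.048*41*20.1/ln(0.086/0.068) = 1058.35 W

1058.35 W


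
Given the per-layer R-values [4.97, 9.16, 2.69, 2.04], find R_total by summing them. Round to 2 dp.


R_total = 4.97 + 9.16 + 2.69 + 2.04 = 18.86

18.86


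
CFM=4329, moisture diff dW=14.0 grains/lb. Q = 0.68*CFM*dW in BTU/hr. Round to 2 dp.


Q = 0.68 * 4329 * 14.0 = 41212.08 BTU/hr

41212.08 BTU/hr


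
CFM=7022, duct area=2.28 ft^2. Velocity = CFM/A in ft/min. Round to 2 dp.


V = 7022 / 2.28 = 3079.82 ft/min

3079.82 ft/min


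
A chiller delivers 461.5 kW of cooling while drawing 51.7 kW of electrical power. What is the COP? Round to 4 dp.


COP = 461.5 / 51.7 = 8.9265

8.9265


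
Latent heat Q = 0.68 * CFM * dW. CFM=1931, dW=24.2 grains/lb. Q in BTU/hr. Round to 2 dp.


Q = 0.68 * 1931 * 24.2 = 31776.54 BTU/hr

31776.54 BTU/hr


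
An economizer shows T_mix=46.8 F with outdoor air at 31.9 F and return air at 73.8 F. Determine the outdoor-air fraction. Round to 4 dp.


frac = (46.8 - 73.8) / (31.9 - 73.8) = 0.6444

0.6444


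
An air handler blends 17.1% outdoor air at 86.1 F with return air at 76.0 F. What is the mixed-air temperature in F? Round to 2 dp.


T_mix = 76.0 + (17.1/100)*(86.1-76.0) = 77.73 F

77.73 F


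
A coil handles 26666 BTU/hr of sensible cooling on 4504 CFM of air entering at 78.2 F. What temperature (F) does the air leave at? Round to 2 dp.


dT = 26666/(1.08*4504) = 5.4820
T_leave = 78.2 - 5.4820 = 72.72 F

72.72 F


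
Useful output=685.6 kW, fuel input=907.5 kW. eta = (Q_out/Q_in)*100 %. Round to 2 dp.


eta = (685.6/907.5)*100 = 75.55 %

75.55 %


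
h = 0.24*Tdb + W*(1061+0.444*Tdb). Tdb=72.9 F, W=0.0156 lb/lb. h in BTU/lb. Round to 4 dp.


h = 0.24*72.9 + 0.0156*(1061+0.444*72.9) = 34.5525 BTU/lb

34.5525 BTU/lb


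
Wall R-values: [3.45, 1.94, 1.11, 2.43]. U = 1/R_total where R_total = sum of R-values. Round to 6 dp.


R_total = 3.45 + 1.94 + 1.11 + 2.43 = 8.93
U = 1/8.93 = 0.111982

0.111982


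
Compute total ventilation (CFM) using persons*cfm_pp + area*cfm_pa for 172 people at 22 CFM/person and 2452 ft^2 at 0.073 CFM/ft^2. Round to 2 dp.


Total = 172*22 + 2452*0.073 = 3963.00 CFM

3963.00 CFM


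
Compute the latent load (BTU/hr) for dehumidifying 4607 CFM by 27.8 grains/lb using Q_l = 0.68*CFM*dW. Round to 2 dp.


Q = 0.68 * 4607 * 27.8 = 87090.73 BTU/hr

87090.73 BTU/hr


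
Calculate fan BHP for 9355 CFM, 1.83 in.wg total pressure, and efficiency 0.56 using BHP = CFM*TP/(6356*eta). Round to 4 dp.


BHP = 9355 * 1.83 / (6356 * 0.56) = 4.8098 hp

4.8098 hp


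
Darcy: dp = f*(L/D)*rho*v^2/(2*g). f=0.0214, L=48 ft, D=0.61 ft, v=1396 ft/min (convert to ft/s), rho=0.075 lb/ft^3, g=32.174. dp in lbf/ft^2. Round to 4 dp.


v_fps = 1396/60 = 23.2667 ft/s
dp = 0.0214*(48/0.61)*0.075*23.2667^2/(2*32.174) = 1.0625 lbf/ft^2

1.0625 lbf/ft^2


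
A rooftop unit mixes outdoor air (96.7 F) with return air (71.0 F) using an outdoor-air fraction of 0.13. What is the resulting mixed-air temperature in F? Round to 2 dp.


T_mix = 0.13*96.7 + 0.87*71.0 = 74.34 F

74.34 F


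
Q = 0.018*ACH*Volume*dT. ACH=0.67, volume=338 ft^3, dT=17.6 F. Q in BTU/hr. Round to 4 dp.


Q = 0.018 * 0.67 * 338 * 17.6 = 71.7425 BTU/hr

71.7425 BTU/hr


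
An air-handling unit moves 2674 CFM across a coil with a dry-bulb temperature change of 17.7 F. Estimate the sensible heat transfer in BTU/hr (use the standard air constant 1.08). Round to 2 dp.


Q = 1.08 * 2674 * 17.7 = 51116.18 BTU/hr

51116.18 BTU/hr


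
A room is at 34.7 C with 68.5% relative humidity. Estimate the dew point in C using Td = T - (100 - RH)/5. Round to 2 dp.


Td = 34.7 - (100-68.5)/5 = 28.40 C

28.40 C


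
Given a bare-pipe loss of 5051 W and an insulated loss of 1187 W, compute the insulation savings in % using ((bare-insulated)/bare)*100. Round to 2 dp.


Savings = ((5051-1187)/5051)*100 = 76.50 %

76.50 %


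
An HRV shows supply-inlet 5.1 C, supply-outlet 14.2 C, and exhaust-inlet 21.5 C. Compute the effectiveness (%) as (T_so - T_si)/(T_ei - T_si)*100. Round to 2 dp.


eff = (14.2-5.1)/(21.5-5.1)*100 = 55.49 %

55.49 %


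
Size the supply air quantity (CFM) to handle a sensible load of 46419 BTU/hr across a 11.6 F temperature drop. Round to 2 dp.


CFM = 46419 / (1.08 * 11.6) = 3705.22

3705.22 CFM


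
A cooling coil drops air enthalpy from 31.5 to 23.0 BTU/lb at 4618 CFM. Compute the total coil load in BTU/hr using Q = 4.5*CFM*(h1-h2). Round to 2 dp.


Q = 4.5 * 4618 * (31.5 - 23.0) = 176638.50 BTU/hr

176638.50 BTU/hr


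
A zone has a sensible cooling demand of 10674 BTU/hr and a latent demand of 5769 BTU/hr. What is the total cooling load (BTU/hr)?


Qt = 10674 + 5769 = 16443 BTU/hr

16443 BTU/hr


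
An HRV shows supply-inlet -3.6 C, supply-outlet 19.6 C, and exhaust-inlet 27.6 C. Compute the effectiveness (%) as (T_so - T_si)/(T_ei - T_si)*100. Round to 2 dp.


eff = (19.6-(-3.6))/(27.6-(-3.6))*100 = 74.36 %

74.36 %


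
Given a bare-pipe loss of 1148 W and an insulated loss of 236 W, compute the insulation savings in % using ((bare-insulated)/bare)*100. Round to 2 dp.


Savings = ((1148-236)/1148)*100 = 79.44 %

79.44 %


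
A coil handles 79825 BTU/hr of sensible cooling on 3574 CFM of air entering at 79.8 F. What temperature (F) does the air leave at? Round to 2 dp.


dT = 79825/(1.08*3574) = 20.6805
T_leave = 79.8 - 20.6805 = 59.12 F

59.12 F


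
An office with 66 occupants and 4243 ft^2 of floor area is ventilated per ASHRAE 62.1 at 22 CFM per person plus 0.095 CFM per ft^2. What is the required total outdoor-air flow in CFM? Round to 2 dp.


Total = 66*22 + 4243*0.095 = 1855.09 CFM

1855.09 CFM


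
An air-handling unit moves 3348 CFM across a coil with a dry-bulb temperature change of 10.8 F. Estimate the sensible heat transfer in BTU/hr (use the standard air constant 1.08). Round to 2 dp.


Q = 1.08 * 3348 * 10.8 = 39051.07 BTU/hr

39051.07 BTU/hr


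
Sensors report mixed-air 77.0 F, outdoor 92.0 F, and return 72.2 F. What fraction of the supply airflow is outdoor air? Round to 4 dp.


frac = (77.0 - 72.2) / (92.0 - 72.2) = 0.2424

0.2424


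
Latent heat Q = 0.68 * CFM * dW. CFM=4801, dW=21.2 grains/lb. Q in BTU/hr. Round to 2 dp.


Q = 0.68 * 4801 * 21.2 = 69211.22 BTU/hr

69211.22 BTU/hr


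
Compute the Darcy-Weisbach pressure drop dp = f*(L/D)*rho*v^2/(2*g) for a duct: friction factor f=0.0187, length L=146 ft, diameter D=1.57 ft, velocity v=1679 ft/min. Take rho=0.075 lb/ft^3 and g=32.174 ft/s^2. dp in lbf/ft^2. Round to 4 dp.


v_fps = 1679/60 = 27.9833 ft/s
dp = 0.0187*(146/1.57)*0.075*27.9833^2/(2*32.174) = 1.5872 lbf/ft^2

1.5872 lbf/ft^2


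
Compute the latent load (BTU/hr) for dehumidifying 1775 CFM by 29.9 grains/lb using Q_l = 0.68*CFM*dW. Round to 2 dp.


Q = 0.68 * 1775 * 29.9 = 36089.30 BTU/hr

36089.30 BTU/hr


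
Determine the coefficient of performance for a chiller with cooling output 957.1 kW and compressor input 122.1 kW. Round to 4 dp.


COP = 957.1 / 122.1 = 7.8387

7.8387


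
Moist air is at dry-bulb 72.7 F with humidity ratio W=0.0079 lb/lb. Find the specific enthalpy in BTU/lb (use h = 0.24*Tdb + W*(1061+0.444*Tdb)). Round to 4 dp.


h = 0.24*72.7 + 0.0079*(1061+0.444*72.7) = 26.0849 BTU/lb

26.0849 BTU/lb


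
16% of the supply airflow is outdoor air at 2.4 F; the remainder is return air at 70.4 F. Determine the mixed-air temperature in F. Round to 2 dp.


T_mix = 0.16*2.4 + 0.84*70.4 = 59.52 F

59.52 F


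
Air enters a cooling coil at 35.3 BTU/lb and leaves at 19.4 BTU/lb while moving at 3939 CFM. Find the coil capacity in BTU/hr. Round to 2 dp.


Q = 4.5 * 3939 * (35.3 - 19.4) = 281835.45 BTU/hr

281835.45 BTU/hr


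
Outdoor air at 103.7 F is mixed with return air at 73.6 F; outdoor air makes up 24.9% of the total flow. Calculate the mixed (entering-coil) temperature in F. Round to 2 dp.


T_mix = 73.6 + (24.9/100)*(103.7-73.6) = 81.09 F

81.09 F


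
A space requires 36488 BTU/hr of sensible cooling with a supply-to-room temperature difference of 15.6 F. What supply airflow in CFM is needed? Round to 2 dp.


CFM = 36488 / (1.08 * 15.6) = 2165.72

2165.72 CFM


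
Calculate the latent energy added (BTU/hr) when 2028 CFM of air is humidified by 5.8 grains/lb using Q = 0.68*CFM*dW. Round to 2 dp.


Q = 0.68 * 2028 * 5.8 = 7998.43 BTU/hr

7998.43 BTU/hr


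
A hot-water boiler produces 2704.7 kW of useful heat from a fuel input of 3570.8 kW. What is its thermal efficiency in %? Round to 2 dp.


eta = (2704.7/3570.8)*100 = 75.74 %

75.74 %


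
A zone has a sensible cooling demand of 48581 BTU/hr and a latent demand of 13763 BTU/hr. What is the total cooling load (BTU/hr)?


Qt = 48581 + 13763 = 62344 BTU/hr

62344 BTU/hr


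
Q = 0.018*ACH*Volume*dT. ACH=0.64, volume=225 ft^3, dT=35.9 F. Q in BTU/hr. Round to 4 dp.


Q = 0.018 * 0.64 * 225 * 35.9 = 93.0528 BTU/hr

93.0528 BTU/hr


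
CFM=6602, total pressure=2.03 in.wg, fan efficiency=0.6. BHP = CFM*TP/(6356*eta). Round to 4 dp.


BHP = 6602 * 2.03 / (6356 * 0.6) = 3.5143 hp

3.5143 hp


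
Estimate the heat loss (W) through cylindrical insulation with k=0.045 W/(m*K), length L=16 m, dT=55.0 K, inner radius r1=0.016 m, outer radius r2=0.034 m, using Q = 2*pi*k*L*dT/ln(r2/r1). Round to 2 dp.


Q = 2*pi*0.045*16*55.0/ln(0.034/0.016) = 330.09 W

330.09 W


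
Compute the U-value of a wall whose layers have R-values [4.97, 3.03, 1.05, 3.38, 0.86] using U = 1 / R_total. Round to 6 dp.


R_total = 4.97 + 3.03 + 1.05 + 3.38 + 0.86 = 13.29
U = 1/13.29 = 0.075245

0.075245


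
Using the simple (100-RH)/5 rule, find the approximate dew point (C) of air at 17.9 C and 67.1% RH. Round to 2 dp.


Td = 17.9 - (100-67.1)/5 = 11.32 C

11.32 C


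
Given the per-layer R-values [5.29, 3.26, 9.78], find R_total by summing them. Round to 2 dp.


R_total = 5.29 + 3.26 + 9.78 = 18.33

18.33


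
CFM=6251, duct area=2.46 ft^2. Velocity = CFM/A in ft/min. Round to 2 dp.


V = 6251 / 2.46 = 2541.06 ft/min

2541.06 ft/min


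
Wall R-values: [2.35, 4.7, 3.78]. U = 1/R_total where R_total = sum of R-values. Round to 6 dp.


R_total = 2.35 + 4.7 + 3.78 = 10.83
U = 1/10.83 = 0.092336

0.092336


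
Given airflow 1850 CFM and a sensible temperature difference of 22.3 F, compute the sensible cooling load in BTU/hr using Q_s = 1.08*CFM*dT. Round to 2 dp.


Q = 1.08 * 1850 * 22.3 = 44555.40 BTU/hr

44555.40 BTU/hr


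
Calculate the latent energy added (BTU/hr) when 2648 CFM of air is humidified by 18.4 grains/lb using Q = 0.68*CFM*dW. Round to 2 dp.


Q = 0.68 * 2648 * 18.4 = 33131.78 BTU/hr

33131.78 BTU/hr


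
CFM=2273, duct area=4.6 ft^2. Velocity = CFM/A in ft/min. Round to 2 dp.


V = 2273 / 4.6 = 494.13 ft/min

494.13 ft/min


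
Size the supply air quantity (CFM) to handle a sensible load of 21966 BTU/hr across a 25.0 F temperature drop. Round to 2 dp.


CFM = 21966 / (1.08 * 25.0) = 813.56

813.56 CFM


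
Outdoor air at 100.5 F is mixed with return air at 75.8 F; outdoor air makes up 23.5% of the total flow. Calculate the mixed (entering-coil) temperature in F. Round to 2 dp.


T_mix = 75.8 + (23.5/100)*(100.5-75.8) = 81.60 F

81.60 F


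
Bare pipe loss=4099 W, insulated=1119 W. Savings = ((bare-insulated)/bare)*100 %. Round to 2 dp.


Savings = ((4099-1119)/4099)*100 = 72.70 %

72.70 %


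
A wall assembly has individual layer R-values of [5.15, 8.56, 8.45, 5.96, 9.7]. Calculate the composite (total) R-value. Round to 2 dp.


R_total = 5.15 + 8.56 + 8.45 + 5.96 + 9.7 = 37.82

37.82


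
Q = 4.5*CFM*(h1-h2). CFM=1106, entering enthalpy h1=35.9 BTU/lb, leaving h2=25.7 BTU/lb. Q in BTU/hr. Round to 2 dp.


Q = 4.5 * 1106 * (35.9 - 25.7) = 50765.40 BTU/hr

50765.40 BTU/hr


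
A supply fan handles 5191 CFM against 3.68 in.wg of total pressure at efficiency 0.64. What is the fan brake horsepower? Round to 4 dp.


BHP = 5191 * 3.68 / (6356 * 0.64) = 4.6961 hp

4.6961 hp


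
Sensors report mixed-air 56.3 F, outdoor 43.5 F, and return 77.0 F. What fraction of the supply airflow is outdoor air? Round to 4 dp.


frac = (56.3 - 77.0) / (43.5 - 77.0) = 0.6179

0.6179


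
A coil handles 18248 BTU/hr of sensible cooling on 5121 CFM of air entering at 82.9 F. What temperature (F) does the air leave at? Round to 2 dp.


dT = 18248/(1.08*5121) = 3.2994
T_leave = 82.9 - 3.2994 = 79.60 F

79.60 F


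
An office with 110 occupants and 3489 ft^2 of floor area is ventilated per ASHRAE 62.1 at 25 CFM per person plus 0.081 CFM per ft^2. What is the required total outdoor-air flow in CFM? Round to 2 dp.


Total = 110*25 + 3489*0.081 = 3032.61 CFM

3032.61 CFM


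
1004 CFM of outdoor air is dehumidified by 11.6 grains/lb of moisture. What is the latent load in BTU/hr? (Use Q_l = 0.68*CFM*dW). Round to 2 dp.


Q = 0.68 * 1004 * 11.6 = 7919.55 BTU/hr

7919.55 BTU/hr


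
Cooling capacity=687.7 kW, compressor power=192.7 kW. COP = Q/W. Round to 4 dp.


COP = 687.7 / 192.7 = 3.5688

3.5688


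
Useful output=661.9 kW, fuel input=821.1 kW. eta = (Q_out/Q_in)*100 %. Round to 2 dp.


eta = (661.9/821.1)*100 = 80.61 %

80.61 %


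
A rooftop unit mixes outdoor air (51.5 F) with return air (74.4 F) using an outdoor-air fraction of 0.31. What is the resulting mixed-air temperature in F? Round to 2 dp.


T_mix = 0.31*51.5 + 0.69*74.4 = 67.30 F

67.30 F


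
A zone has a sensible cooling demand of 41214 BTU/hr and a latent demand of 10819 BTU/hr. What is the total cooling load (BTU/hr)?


Qt = 41214 + 10819 = 52033 BTU/hr

52033 BTU/hr


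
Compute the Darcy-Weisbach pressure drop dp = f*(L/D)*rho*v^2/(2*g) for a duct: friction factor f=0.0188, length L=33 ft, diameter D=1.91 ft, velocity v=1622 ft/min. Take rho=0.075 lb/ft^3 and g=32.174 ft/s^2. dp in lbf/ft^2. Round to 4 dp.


v_fps = 1622/60 = 27.0333 ft/s
dp = 0.0188*(33/1.91)*0.075*27.0333^2/(2*32.174) = 0.2767 lbf/ft^2

0.2767 lbf/ft^2


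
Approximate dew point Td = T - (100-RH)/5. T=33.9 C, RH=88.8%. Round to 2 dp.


Td = 33.9 - (100-88.8)/5 = 31.66 C

31.66 C


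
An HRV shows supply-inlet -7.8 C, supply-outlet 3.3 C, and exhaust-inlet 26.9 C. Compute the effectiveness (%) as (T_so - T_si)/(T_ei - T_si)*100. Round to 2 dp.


eff = (3.3-(-7.8))/(26.9-(-7.8))*100 = 31.99 %

31.99 %


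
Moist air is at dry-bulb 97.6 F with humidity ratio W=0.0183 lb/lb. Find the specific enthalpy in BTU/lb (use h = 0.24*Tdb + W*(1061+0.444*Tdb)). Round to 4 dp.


h = 0.24*97.6 + 0.0183*(1061+0.444*97.6) = 43.6333 BTU/lb

43.6333 BTU/lb


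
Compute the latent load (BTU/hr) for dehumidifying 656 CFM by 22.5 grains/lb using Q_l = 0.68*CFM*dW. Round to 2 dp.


Q = 0.68 * 656 * 22.5 = 10036.80 BTU/hr

10036.80 BTU/hr


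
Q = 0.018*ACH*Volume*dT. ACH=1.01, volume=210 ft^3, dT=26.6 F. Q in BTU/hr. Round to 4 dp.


Q = 0.018 * 1.01 * 210 * 26.6 = 101.5535 BTU/hr

101.5535 BTU/hr


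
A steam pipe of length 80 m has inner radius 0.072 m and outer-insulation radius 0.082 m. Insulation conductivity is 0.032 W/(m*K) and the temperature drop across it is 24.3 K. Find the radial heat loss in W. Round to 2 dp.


Q = 2*pi*0.032*80*24.3/ln(0.082/0.072) = 3005.42 W

3005.42 W


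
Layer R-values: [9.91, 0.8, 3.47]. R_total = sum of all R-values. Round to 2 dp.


R_total = 9.91 + 0.8 + 3.47 = 14.18

14.18


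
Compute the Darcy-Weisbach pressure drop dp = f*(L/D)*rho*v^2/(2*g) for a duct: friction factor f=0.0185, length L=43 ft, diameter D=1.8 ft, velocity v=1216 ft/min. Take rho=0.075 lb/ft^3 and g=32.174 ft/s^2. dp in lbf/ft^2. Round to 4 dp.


v_fps = 1216/60 = 20.2667 ft/s
dp = 0.0185*(43/1.8)*0.075*20.2667^2/(2*32.174) = 0.2116 lbf/ft^2

0.2116 lbf/ft^2


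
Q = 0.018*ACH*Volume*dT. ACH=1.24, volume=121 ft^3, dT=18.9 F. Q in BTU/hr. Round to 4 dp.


Q = 0.018 * 1.24 * 121 * 18.9 = 51.0436 BTU/hr

51.0436 BTU/hr


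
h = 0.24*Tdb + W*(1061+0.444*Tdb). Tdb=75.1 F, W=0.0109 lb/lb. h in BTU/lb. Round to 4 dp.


h = 0.24*75.1 + 0.0109*(1061+0.444*75.1) = 29.9524 BTU/lb

29.9524 BTU/lb


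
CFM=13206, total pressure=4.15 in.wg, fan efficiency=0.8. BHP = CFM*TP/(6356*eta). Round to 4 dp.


BHP = 13206 * 4.15 / (6356 * 0.8) = 10.7782 hp

10.7782 hp


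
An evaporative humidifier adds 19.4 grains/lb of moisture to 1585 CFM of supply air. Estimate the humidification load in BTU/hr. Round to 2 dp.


Q = 0.68 * 1585 * 19.4 = 20909.32 BTU/hr

20909.32 BTU/hr


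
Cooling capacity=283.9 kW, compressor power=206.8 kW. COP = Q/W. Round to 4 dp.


COP = 283.9 / 206.8 = 1.3728

1.3728


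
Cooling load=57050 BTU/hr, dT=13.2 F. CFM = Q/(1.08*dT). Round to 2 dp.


CFM = 57050 / (1.08 * 13.2) = 4001.82

4001.82 CFM


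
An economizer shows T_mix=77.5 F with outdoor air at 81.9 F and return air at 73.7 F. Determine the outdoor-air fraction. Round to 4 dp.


frac = (77.5 - 73.7) / (81.9 - 73.7) = 0.4634

0.4634


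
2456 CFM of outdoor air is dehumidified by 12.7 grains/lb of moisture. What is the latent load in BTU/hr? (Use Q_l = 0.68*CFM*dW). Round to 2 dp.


Q = 0.68 * 2456 * 12.7 = 21210.02 BTU/hr

21210.02 BTU/hr


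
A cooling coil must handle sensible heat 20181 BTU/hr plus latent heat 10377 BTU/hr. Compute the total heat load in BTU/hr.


Qt = 20181 + 10377 = 30558 BTU/hr

30558 BTU/hr


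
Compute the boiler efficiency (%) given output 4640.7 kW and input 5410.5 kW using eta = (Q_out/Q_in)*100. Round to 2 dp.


eta = (4640.7/5410.5)*100 = 85.77 %

85.77 %


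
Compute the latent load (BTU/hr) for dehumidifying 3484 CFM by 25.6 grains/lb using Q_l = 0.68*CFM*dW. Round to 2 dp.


Q = 0.68 * 3484 * 25.6 = 60649.47 BTU/hr

60649.47 BTU/hr


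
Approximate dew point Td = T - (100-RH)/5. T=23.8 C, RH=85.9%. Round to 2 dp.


Td = 23.8 - (100-85.9)/5 = 20.98 C

20.98 C


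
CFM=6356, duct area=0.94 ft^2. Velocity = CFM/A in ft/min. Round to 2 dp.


V = 6356 / 0.94 = 6761.70 ft/min

6761.70 ft/min


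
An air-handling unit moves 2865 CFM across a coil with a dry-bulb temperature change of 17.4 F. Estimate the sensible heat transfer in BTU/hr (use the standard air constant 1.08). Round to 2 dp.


Q = 1.08 * 2865 * 17.4 = 53839.08 BTU/hr

53839.08 BTU/hr


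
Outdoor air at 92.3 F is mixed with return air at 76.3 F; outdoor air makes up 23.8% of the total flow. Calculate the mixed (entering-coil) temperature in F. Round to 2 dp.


T_mix = 76.3 + (23.8/100)*(92.3-76.3) = 80.11 F

80.11 F


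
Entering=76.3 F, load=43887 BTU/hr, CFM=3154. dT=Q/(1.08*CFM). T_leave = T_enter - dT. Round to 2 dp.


dT = 43887/(1.08*3154) = 12.8840
T_leave = 76.3 - 12.8840 = 63.42 F

63.42 F


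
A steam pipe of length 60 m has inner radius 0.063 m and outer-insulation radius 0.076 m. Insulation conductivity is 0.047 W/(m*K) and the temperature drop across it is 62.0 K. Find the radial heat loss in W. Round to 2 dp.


Q = 2*pi*0.047*60*62.0/ln(0.076/0.063) = 5855.86 W

5855.86 W


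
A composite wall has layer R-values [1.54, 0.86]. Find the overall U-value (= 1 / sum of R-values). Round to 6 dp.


R_total = 1.54 + 0.86 = 2.40
U = 1/2.40 = 0.416667

0.416667


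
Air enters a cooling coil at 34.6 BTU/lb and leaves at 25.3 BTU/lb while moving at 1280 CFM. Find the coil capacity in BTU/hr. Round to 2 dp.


Q = 4.5 * 1280 * (34.6 - 25.3) = 53568.00 BTU/hr

53568.00 BTU/hr


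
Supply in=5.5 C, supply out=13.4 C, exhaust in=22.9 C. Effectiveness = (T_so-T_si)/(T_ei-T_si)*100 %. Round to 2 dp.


eff = (13.4-5.5)/(22.9-5.5)*100 = 45.40 %

45.40 %


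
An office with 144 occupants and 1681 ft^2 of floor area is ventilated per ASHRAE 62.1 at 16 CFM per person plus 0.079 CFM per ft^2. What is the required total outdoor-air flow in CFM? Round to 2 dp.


Total = 144*16 + 1681*0.079 = 2436.80 CFM

2436.80 CFM


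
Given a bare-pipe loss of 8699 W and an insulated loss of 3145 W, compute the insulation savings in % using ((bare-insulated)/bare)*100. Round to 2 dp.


Savings = ((8699-3145)/8699)*100 = 63.85 %

63.85 %


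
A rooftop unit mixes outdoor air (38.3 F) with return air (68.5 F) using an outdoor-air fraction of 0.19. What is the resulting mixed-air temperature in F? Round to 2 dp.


T_mix = 0.19*38.3 + 0.81*68.5 = 62.76 F

62.76 F


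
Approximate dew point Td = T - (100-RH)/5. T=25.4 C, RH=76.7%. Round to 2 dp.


Td = 25.4 - (100-76.7)/5 = 20.74 C

20.74 C


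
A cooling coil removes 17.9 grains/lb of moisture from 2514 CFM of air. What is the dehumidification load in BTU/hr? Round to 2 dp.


Q = 0.68 * 2514 * 17.9 = 30600.41 BTU/hr

30600.41 BTU/hr


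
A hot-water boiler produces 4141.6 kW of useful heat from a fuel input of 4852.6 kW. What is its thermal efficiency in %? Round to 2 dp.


eta = (4141.6/4852.6)*100 = 85.35 %

85.35 %


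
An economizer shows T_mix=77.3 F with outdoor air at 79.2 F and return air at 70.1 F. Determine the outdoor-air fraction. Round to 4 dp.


frac = (77.3 - 70.1) / (79.2 - 70.1) = 0.7912

0.7912


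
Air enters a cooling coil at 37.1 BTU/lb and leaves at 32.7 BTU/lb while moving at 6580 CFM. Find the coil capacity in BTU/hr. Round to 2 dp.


Q = 4.5 * 6580 * (37.1 - 32.7) = 130284.00 BTU/hr

130284.00 BTU/hr


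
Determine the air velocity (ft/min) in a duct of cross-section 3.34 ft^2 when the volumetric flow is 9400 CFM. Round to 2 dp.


V = 9400 / 3.34 = 2814.37 ft/min

2814.37 ft/min


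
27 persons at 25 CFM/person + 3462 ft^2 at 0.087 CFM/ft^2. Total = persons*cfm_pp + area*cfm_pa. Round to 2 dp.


Total = 27*25 + 3462*0.087 = 976.19 CFM

976.19 CFM


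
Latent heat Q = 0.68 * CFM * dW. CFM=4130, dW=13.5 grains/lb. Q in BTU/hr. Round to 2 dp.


Q = 0.68 * 4130 * 13.5 = 37913.40 BTU/hr

37913.40 BTU/hr


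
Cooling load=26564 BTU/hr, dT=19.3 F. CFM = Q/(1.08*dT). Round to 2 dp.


CFM = 26564 / (1.08 * 19.3) = 1274.42

1274.42 CFM


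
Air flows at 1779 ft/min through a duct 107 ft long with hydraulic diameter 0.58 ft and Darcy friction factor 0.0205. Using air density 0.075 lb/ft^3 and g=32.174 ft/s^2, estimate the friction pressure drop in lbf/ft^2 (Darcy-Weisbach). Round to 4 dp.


v_fps = 1779/60 = 29.65 ft/s
dp = 0.0205*(107/0.58)*0.075*29.65^2/(2*32.174) = 3.8751 lbf/ft^2

3.8751 lbf/ft^2


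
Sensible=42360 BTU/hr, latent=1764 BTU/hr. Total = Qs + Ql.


Qt = 42360 + 1764 = 44124 BTU/hr

44124 BTU/hr


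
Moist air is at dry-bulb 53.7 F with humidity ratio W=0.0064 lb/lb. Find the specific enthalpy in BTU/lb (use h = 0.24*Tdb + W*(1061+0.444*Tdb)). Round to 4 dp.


h = 0.24*53.7 + 0.0064*(1061+0.444*53.7) = 19.8310 BTU/lb

19.8310 BTU/lb


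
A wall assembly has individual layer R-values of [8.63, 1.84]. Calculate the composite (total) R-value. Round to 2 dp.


R_total = 8.63 + 1.84 = 10.47

10.47


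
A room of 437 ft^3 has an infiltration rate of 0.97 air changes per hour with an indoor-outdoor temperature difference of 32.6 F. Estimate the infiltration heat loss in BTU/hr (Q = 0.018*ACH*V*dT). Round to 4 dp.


Q = 0.018 * 0.97 * 437 * 32.6 = 248.7387 BTU/hr

248.7387 BTU/hr


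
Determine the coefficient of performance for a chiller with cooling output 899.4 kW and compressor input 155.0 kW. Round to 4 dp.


COP = 899.4 / 155.0 = 5.8026

5.8026


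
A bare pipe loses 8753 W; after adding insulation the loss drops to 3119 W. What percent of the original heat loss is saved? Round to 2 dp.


Savings = ((8753-3119)/8753)*100 = 64.37 %

64.37 %


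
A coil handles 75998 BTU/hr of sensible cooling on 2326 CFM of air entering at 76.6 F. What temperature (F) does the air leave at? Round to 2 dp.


dT = 75998/(1.08*2326) = 30.2530
T_leave = 76.6 - 30.2530 = 46.35 F

46.35 F


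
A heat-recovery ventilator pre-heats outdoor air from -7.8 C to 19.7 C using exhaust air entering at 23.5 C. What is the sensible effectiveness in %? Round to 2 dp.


eff = (19.7-(-7.8))/(23.5-(-7.8))*100 = 87.86 %

87.86 %


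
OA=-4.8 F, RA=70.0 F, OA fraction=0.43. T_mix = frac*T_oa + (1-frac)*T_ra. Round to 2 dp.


T_mix = 0.43*(-4.8) + 0.57*70.0 = 37.84 F

37.84 F


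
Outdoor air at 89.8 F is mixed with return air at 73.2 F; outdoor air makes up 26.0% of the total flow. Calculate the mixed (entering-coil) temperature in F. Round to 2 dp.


T_mix = 73.2 + (26.0/100)*(89.8-73.2) = 77.52 F

77.52 F


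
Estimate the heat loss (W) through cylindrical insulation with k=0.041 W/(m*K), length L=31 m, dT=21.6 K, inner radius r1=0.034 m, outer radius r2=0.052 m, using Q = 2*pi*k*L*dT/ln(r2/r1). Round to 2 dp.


Q = 2*pi*0.041*31*21.6/ln(0.052/0.034) = 405.98 W

405.98 W


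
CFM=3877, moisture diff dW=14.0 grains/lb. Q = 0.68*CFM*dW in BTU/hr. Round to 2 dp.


Q = 0.68 * 3877 * 14.0 = 36909.04 BTU/hr

36909.04 BTU/hr


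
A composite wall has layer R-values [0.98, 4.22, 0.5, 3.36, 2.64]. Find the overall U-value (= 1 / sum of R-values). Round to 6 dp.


R_total = 0.98 + 4.22 + 0.5 + 3.36 + 2.64 = 11.70
U = 1/11.70 = 0.085470

0.085470


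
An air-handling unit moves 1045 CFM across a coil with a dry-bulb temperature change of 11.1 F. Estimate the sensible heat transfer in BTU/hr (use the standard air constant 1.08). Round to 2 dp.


Q = 1.08 * 1045 * 11.1 = 12527.46 BTU/hr

12527.46 BTU/hr


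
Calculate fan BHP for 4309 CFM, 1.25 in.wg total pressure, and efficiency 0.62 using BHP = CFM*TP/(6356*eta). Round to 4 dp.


BHP = 4309 * 1.25 / (6356 * 0.62) = 1.3668 hp

1.3668 hp


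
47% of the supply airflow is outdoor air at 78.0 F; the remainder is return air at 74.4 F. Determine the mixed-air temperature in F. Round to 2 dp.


T_mix = 0.47*78.0 + 0.53*74.4 = 76.09 F

76.09 F


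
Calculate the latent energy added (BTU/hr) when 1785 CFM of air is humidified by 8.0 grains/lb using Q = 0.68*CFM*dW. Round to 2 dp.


Q = 0.68 * 1785 * 8.0 = 9710.40 BTU/hr

9710.40 BTU/hr


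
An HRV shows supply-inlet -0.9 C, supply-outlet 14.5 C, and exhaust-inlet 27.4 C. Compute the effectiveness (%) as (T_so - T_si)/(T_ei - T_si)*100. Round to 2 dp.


eff = (14.5-(-0.9))/(27.4-(-0.9))*100 = 54.42 %

54.42 %


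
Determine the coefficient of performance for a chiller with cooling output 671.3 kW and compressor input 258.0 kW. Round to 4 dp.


COP = 671.3 / 258.0 = 2.6019

2.6019


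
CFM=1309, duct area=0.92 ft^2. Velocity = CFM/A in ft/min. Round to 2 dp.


V = 1309 / 0.92 = 1422.83 ft/min

1422.83 ft/min


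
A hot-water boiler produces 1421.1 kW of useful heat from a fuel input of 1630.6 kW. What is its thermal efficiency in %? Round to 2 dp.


eta = (1421.1/1630.6)*100 = 87.15 %

87.15 %


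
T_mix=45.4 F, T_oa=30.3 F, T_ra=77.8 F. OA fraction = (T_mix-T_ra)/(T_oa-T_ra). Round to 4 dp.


frac = (45.4 - 77.8) / (30.3 - 77.8) = 0.6821

0.6821


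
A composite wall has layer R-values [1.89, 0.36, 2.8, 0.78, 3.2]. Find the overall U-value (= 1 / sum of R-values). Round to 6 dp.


R_total = 1.89 + 0.36 + 2.8 + 0.78 + 3.2 = 9.03
U = 1/9.03 = 0.110742

0.110742


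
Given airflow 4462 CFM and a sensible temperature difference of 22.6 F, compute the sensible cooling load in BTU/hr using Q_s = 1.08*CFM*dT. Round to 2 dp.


Q = 1.08 * 4462 * 22.6 = 108908.50 BTU/hr

108908.50 BTU/hr


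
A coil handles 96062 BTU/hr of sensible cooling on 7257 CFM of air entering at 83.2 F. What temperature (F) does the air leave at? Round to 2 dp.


dT = 96062/(1.08*7257) = 12.2566
T_leave = 83.2 - 12.2566 = 70.94 F

70.94 F


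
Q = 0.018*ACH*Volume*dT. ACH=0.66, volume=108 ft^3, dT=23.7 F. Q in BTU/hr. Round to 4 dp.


Q = 0.018 * 0.66 * 108 * 23.7 = 30.4080 BTU/hr

30.4080 BTU/hr


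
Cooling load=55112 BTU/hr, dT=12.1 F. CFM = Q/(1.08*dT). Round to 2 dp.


CFM = 55112 / (1.08 * 12.1) = 4217.32

4217.32 CFM


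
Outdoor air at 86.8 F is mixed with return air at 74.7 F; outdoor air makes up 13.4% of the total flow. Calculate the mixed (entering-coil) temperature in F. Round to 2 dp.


T_mix = 74.7 + (13.4/100)*(86.8-74.7) = 76.32 F

76.32 F


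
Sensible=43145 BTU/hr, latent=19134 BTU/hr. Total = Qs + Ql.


Qt = 43145 + 19134 = 62279 BTU/hr

62279 BTU/hr


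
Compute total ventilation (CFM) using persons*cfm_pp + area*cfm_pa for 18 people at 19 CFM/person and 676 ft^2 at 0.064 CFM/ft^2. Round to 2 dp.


Total = 18*19 + 676*0.064 = 385.26 CFM

385.26 CFM


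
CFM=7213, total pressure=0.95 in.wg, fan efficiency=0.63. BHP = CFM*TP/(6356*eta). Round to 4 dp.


BHP = 7213 * 0.95 / (6356 * 0.63) = 1.7113 hp

1.7113 hp


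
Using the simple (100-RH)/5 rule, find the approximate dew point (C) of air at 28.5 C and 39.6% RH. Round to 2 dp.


Td = 28.5 - (100-39.6)/5 = 16.42 C

16.42 C


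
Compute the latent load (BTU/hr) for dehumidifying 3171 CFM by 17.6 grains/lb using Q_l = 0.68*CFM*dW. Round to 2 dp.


Q = 0.68 * 3171 * 17.6 = 37950.53 BTU/hr

37950.53 BTU/hr


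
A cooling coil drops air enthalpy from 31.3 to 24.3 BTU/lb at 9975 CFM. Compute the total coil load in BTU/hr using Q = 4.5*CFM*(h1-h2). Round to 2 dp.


Q = 4.5 * 9975 * (31.3 - 24.3) = 314212.50 BTU/hr

314212.50 BTU/hr
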